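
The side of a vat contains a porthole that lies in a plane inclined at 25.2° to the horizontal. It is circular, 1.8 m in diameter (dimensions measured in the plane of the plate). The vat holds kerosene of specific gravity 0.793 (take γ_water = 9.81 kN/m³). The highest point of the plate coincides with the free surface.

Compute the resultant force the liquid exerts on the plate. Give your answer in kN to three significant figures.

F ≈ 7.59 kN

γ = 0.793 × 9.81 = 7.77933 kN/m³.
Let θ = 25.2° be the plate's angle to the horizontal; measure y along the incline from where the plane meets the free surface. Vertical depth h = y·sinθ with sinθ = 0.425779.
The centroid is at the centre, 0.9 m below the top of the plate, so y_c = 0.9 m and h_c = 0.9 × 0.425779 = 0.383201 m.
A = π(0.9)² = 2.54469 m².
Resultant F = γ·h_c·A = 7.77933 × 0.383201 × 2.54469 = 7.58584 kN.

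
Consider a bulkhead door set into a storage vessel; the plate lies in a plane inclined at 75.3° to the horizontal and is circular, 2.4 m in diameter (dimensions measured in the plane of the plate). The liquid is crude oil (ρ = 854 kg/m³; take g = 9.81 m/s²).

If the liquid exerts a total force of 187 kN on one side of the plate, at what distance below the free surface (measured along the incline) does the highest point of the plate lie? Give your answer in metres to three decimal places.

y_top ≈ 3.901 m

γ = ρg = 854 × 9.81 / 1000 = 8.37774 kN/m³.
A = π(1.2)² = 4.52389 m².
From F = γ·h_c·A, the centroid depth is h_c = 187/(8.37774 × 4.52389) = 4.93404 m.
Let θ = 75.3° be the plate's angle to the horizontal; measure y along the incline from where the plane meets the free surface. Vertical depth h = y·sinθ with sinθ = 0.967268.
Along the incline, y_c = h_c/sinθ = 4.93404/0.967268 = 5.10101 m.
The centroid is at the centre, 1.2 m below the top of the plate, so the highest point sits at y_top = 5.10101 − 1.2 = 3.90101 m along the incline.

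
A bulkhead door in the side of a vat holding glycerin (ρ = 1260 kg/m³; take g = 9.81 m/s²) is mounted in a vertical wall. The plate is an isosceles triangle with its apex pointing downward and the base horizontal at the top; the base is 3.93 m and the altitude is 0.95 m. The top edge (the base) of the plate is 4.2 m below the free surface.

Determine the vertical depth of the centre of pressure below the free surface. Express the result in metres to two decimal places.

γ = ρg = 1260 × 9.81 / 1000 = 12.3606 kN/m³.
With the apex down, the centroid sits h/3 = 0.95/3 = 0.316667 m below the base (the top edge), so the centroid depth is h_c = 4.2 + 0.316667 = 4.51667 m.
A = ½ × 3.93 × 0.95 = 1.86675 m².
Resultant F = γ·h_c·A = 12.3606 × 4.51667 × 1.86675 = 104.218 kN.
I_c = b·h³/36 = 3.93 × 0.95³/36 = 0.0935968 m⁴.
Centre of pressure: y_p = y_c + I_c/(y_c·A) = 4.51667 + 0.0935968/(4.51667 × 1.86675) = 4.51667 + 0.0111009 = 4.52777 m along the plane.

h_p = 4.53 m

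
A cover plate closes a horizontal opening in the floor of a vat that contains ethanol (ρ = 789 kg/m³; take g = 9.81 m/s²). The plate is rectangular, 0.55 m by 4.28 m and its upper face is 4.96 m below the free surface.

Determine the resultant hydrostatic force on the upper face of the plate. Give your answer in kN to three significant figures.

F ≈ 90.4 kN

γ = ρg = 789 × 9.81 / 1000 = 7.74009 kN/m³.
The plate is horizontal, so pressure is uniform at p = γ·h = 7.74009 × 4.96 = 38.3908 kN/m².
A = 0.55 × 4.28 = 2.354 m².
F = p·A = 38.3908 × 2.354 = 90.3719 kN.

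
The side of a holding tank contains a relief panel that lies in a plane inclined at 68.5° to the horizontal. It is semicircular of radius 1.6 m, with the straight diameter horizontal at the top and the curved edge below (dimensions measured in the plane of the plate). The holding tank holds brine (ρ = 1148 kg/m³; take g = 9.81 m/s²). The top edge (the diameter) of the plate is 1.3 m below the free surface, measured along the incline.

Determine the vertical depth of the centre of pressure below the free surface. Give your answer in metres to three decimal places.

γ = ρg = 1148 × 9.81 / 1000 = 11.26188 kN/m³.
Let θ = 68.5° be the plate's angle to the horizontal; measure y along the incline from where the plane meets the free surface. Vertical depth h = y·sinθ with sinθ = 0.930418.
The centroid of a semicircle lies 4r/(3π) = 0.679061 m from the diameter, here below the top edge, so y_c = 1.3 + 0.679061 = 1.97906 m and h_c = 1.97906 × 0.930418 = 1.84135 m.
A = πr²/2 = π × 1.6²/2 = 4.02124 m².
Resultant F = γ·h_c·A = 11.26188 × 1.84135 × 4.02124 = 83.3887 kN.
I_c = (π/8 − 8/(9π))·r⁴ = 0.109757 × 1.6⁴ = 0.719303 m⁴.
Centre of pressure: y_p = y_c + I_c/(y_c·A) = 1.97906 + 0.719303/(1.97906 × 4.02124) = 1.97906 + 0.0903843 = 2.06944 m along the plane.
Vertically, h_p = y_p·sinθ = 2.06944 × 0.930418 = 1.92544 m.

h_p = 1.925 m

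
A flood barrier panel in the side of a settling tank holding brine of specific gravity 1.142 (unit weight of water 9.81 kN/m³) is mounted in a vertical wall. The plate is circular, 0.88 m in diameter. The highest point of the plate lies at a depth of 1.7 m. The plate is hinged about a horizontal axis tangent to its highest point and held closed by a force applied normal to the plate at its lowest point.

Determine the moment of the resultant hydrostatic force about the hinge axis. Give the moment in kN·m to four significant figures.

M ≈ 6.746 kN·m

γ = 1.142 × 9.81 = 11.20302 kN/m³.
The centroid is at the centre, 0.44 m below the top of the plate, so the centroid depth is h_c = 1.7 + 0.44 = 2.14 m.
A = π(0.44)² = 0.608212 m².
Resultant F = γ·h_c·A = 11.20302 × 2.14 × 0.608212 = 14.5816 kN.
I_c = πr⁴/4 = π × 0.44⁴/4 = 0.0294375 m⁴.
Centre of pressure: y_p = y_c + I_c/(y_c·A) = 2.14 + 0.0294375/(2.14 × 0.608212) = 2.14 + 0.0226169 = 2.16262 m along the plane.
The resultant acts 0.44 + 0.0226169 = 0.462617 m (along the plate) below the hinge at the top edge, so the moment about the hinge is M = F × 0.462617 = 14.5816 × 0.462617 = 6.7457 kN·m.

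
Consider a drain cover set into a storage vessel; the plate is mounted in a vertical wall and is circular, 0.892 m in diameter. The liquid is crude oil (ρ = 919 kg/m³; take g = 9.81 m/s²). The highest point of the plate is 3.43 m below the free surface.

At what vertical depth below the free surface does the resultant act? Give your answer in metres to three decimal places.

h_p = 3.889 m

γ = ρg = 919 × 9.81 / 1000 = 9.01539 kN/m³.
The centroid is at the centre, 0.446 m below the top of the plate, so the centroid depth is h_c = 3.43 + 0.446 = 3.876 m.
A = π(0.446)² = 0.624913 m².
Resultant F = γ·h_c·A = 9.01539 × 3.876 × 0.624913 = 21.8367 kN.
I_c = πr⁴/4 = π × 0.446⁴/4 = 0.0310763 m⁴.
Centre of pressure: y_p = y_c + I_c/(y_c·A) = 3.876 + 0.0310763/(3.876 × 0.624913) = 3.876 + 0.01283 = 3.88883 m along the plane.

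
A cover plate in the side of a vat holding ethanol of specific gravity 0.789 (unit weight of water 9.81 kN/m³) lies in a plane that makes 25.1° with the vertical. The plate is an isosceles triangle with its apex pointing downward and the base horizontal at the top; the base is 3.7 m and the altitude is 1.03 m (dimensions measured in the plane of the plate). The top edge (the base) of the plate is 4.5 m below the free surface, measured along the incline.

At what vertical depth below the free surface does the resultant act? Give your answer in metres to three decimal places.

h_p = 4.397 m

γ = 0.789 × 9.81 = 7.74009 kN/m³.
The plate makes 25.1° with the vertical, i.e. θ = 90° − 25.1° = 64.9° to the horizontal. Measuring y along the incline from the free-surface line, vertical depth h = y·sinθ with sinθ = 0.905569.
With the apex down, the centroid sits h/3 = 1.03/3 = 0.343333 m below the base (the top edge), so y_c = 4.5 + 0.343333 = 4.84333 m and h_c = 4.84333 × 0.905569 = 4.38597 m.
A = ½ × 3.7 × 1.03 = 1.9055 m².
Resultant F = γ·h_c·A = 7.74009 × 4.38597 × 1.9055 = 64.6875 kN.
I_c = b·h³/36 = 3.7 × 1.03³/36 = 0.112308 m⁴.
Centre of pressure: y_p = y_c + I_c/(y_c·A) = 4.84333 + 0.112308/(4.84333 × 1.9055) = 4.84333 + 0.0121691 = 4.8555 m along the plane.
Vertically, h_p = y_p·sinθ = 4.8555 × 0.905569 = 4.39699 m.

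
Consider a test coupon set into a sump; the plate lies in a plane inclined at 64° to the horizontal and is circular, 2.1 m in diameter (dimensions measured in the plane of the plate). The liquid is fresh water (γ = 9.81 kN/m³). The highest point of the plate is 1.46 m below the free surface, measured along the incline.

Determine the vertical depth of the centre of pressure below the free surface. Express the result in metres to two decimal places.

γ = 9.81 kN/m³.
Let θ = 64° be the plate's angle to the horizontal; measure y along the incline from where the plane meets the free surface. Vertical depth h = y·sinθ with sinθ = 0.898794.
The centroid is at the centre, 1.05 m below the top of the plate, so y_c = 1.46 + 1.05 = 2.51 m and h_c = 2.51 × 0.898794 = 2.25597 m.
A = π(1.05)² = 3.46361 m².
Resultant F = γ·h_c·A = 9.81 × 2.25597 × 3.46361 = 76.6534 kN.
I_c = πr⁴/4 = π × 1.05⁴/4 = 0.954656 m⁴.
Centre of pressure: y_p = y_c + I_c/(y_c·A) = 2.51 + 0.954656/(2.51 × 3.46361) = 2.51 + 0.109811 = 2.61981 m along the plane.
Vertically, h_p = y_p·sinθ = 2.61981 × 0.898794 = 2.35467 m.

h_p = 2.35 m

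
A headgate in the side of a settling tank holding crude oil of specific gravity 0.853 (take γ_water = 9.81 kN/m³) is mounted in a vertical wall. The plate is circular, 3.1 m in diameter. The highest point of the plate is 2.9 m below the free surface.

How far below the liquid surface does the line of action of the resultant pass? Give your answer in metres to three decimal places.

h_p = 4.585 m

γ = 0.853 × 9.81 = 8.36793 kN/m³.
The centroid is at the centre, 1.55 m below the top of the plate, so the centroid depth is h_c = 2.9 + 1.55 = 4.45 m.
A = π(1.55)² = 7.54768 m².
Resultant F = γ·h_c·A = 8.36793 × 4.45 × 7.54768 = 281.055 kN.
I_c = πr⁴/4 = π × 1.55⁴/4 = 4.53332 m⁴.
Centre of pressure: y_p = y_c + I_c/(y_c·A) = 4.45 + 4.53332/(4.45 × 7.54768) = 4.45 + 0.134972 = 4.58497 m along the plane.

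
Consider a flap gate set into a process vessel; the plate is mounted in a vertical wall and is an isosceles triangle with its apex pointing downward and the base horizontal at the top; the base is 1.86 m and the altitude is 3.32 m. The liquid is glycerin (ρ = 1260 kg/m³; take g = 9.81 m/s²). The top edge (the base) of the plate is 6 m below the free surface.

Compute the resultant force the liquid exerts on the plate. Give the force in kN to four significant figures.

γ = ρg = 1260 × 9.81 / 1000 = 12.3606 kN/m³.
With the apex down, the centroid sits h/3 = 3.32/3 = 1.10667 m below the base (the top edge), so the centroid depth is h_c = 6 + 1.10667 = 7.10667 m.
A = ½ × 1.86 × 3.32 = 3.0876 m².
Resultant F = γ·h_c·A = 12.3606 × 7.10667 × 3.0876 = 271.223 kN.

F ≈ 271.2 kN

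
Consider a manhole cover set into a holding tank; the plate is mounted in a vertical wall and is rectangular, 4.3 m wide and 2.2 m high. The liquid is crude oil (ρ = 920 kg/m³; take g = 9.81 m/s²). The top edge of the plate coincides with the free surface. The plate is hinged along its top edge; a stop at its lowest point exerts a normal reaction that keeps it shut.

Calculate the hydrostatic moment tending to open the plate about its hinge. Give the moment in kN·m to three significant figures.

γ = ρg = 920 × 9.81 / 1000 = 9.0252 kN/m³.
The centroid lies 2.2/2 = 1.1 m below the top edge, so the centroid depth is h_c = 1.1 m.
A = 4.3 × 2.2 = 9.46 m².
Resultant F = γ·h_c·A = 9.0252 × 1.1 × 9.46 = 93.9162 kN.
I_c = b·h³/12 = 4.3 × 2.2³/12 = 3.81553 m⁴.
Centre of pressure: y_p = y_c + I_c/(y_c·A) = 1.1 + 3.81553/(1.1 × 9.46) = 1.1 + 0.366666 = 1.46667 m along the plane.
The resultant acts 1.1 + 0.366666 = 1.46667 m (along the plate) below the hinge at the top edge, so the moment about the hinge is M = F × 1.46667 = 93.9162 × 1.46667 = 137.744 kN·m.

M ≈ 138 kN·m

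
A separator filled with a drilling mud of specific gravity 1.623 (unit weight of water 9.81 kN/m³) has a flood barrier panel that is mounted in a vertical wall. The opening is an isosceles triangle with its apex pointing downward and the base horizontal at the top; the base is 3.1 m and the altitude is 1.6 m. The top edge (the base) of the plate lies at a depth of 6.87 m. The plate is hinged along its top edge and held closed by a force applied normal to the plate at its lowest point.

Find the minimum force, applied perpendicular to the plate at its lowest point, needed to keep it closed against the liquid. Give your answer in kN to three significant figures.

γ = 1.623 × 9.81 = 15.92163 kN/m³.
With the apex down, the centroid sits h/3 = 1.6/3 = 0.533333 m below the base (the top edge), so the centroid depth is h_c = 6.87 + 0.533333 = 7.40333 m.
A = ½ × 3.1 × 1.6 = 2.48 m².
Resultant F = γ·h_c·A = 15.92163 × 7.40333 × 2.48 = 292.325 kN.
I_c = b·h³/36 = 3.1 × 1.6³/36 = 0.352711 m⁴.
Centre of pressure: y_p = y_c + I_c/(y_c·A) = 7.40333 + 0.352711/(7.40333 × 2.48) = 7.40333 + 0.0192106 = 7.42254 m along the plane.
The resultant acts 0.533333 + 0.0192106 = 0.552544 m (along the plate) below the hinge at the top edge, so the moment about the hinge is M = F × 0.552544 = 292.325 × 0.552544 = 161.522 kN·m.
A normal force at the bottom, 1.6 m from the hinge, must supply this moment: P = 161.522/1.6 = 100.951 kN.

P ≈ 101 kN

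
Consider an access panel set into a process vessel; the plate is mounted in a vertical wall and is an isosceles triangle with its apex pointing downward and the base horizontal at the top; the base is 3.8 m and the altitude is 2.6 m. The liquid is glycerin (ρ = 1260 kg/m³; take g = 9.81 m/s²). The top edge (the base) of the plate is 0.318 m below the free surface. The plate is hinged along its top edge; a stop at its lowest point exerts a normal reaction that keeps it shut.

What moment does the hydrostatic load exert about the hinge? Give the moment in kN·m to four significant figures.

M ≈ 85.62 kN·m

γ = ρg = 1260 × 9.81 / 1000 = 12.3606 kN/m³.
With the apex down, the centroid sits h/3 = 2.6/3 = 0.866667 m below the base (the top edge), so the centroid depth is h_c = 0.318 + 0.866667 = 1.18467 m.
A = ½ × 3.8 × 2.6 = 4.94 m².
Resultant F = γ·h_c·A = 12.3606 × 1.18467 × 4.94 = 72.3376 kN.
I_c = b·h³/36 = 3.8 × 2.6³/36 = 1.85524 m⁴.
Centre of pressure: y_p = y_c + I_c/(y_c·A) = 1.18467 + 1.85524/(1.18467 × 4.94) = 1.18467 + 0.317012 = 1.50168 m along the plane.
The resultant acts 0.866667 + 0.317012 = 1.18368 m (along the plate) below the hinge at the top edge, so the moment about the hinge is M = F × 1.18368 = 72.3376 × 1.18368 = 85.6246 kN·m.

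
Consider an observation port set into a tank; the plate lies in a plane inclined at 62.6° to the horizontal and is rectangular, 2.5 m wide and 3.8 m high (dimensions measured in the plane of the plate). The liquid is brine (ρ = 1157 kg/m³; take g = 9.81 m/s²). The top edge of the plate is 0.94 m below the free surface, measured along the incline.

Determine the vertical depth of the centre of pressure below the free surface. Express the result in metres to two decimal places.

γ = ρg = 1157 × 9.81 / 1000 = 11.35017 kN/m³.
Let θ = 62.6° be the plate's angle to the horizontal; measure y along the incline from where the plane meets the free surface. Vertical depth h = y·sinθ with sinθ = 0.887815.
The centroid lies 3.8/2 = 1.9 m below the top edge, so y_c = 0.94 + 1.9 = 2.84 m and h_c = 2.84 × 0.887815 = 2.52139 m.
A = 2.5 × 3.8 = 9.5 m².
Resultant F = γ·h_c·A = 11.35017 × 2.52139 × 9.5 = 271.873 kN.
I_c = b·h³/12 = 2.5 × 3.8³/12 = 11.4317 m⁴.
Centre of pressure: y_p = y_c + I_c/(y_c·A) = 2.84 + 11.4317/(2.84 × 9.5) = 2.84 + 0.42371 = 3.26371 m along the plane.
Vertically, h_p = y_p·sinθ = 3.26371 × 0.887815 = 2.89757 m.

h_p = 2.90 m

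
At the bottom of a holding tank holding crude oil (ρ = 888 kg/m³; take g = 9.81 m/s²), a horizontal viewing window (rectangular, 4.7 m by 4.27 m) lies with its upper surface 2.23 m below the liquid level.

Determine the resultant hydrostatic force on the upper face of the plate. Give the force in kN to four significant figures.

F ≈ 389.9 kN

γ = ρg = 888 × 9.81 / 1000 = 8.71128 kN/m³.
The plate is horizontal, so pressure is uniform at p = γ·h = 8.71128 × 2.23 = 19.4262 kN/m².
A = 4.7 × 4.27 = 20.069 m².
F = p·A = 19.4262 × 20.069 = 389.864 kN.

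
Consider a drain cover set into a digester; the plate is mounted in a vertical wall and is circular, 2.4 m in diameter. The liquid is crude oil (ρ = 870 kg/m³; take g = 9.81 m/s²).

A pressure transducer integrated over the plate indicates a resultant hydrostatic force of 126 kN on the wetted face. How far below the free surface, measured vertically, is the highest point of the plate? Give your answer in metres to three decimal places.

d_top ≈ 2.063 m

γ = ρg = 870 × 9.81 / 1000 = 8.5347 kN/m³.
A = π(1.2)² = 4.52389 m².
From F = γ·h_c·A, the centroid depth is h_c = 126/(8.5347 × 4.52389) = 3.2634 m.
The centroid is at the centre, 1.2 m below the top of the plate, so the highest point sits at h_top = 3.2634 − 1.2 = 2.0634 m below the surface.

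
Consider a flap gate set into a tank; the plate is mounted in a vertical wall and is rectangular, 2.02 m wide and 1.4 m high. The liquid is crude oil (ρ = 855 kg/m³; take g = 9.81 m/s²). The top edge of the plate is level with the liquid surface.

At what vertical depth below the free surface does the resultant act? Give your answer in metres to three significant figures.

h_p = 0.933 m

γ = ρg = 855 × 9.81 / 1000 = 8.38755 kN/m³.
The centroid lies 1.4/2 = 0.7 m below the top edge, so the centroid depth is h_c = 0.7 m.
A = 2.02 × 1.4 = 2.828 m².
Resultant F = γ·h_c·A = 8.38755 × 0.7 × 2.828 = 16.604 kN.
I_c = b·h³/12 = 2.02 × 1.4³/12 = 0.461907 m⁴.
Centre of pressure: y_p = y_c + I_c/(y_c·A) = 0.7 + 0.461907/(0.7 × 2.828) = 0.7 + 0.233334 = 0.933334 m along the plane.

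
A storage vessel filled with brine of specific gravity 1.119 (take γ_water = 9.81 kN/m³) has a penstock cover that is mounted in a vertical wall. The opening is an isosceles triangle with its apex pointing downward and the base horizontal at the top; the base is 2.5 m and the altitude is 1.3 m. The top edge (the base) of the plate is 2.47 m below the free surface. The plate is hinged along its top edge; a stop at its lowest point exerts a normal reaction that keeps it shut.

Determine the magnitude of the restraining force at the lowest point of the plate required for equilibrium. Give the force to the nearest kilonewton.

γ = 1.119 × 9.81 = 10.97739 kN/m³.
With the apex down, the centroid sits h/3 = 1.3/3 = 0.433333 m below the base (the top edge), so the centroid depth is h_c = 2.47 + 0.433333 = 2.90333 m.
A = ½ × 2.5 × 1.3 = 1.625 m².
Resultant F = γ·h_c·A = 10.97739 × 2.90333 × 1.625 = 51.7904 kN.
I_c = b·h³/36 = 2.5 × 1.3³/36 = 0.152569 m⁴.
Centre of pressure: y_p = y_c + I_c/(y_c·A) = 2.90333 + 0.152569/(2.90333 × 1.625) = 2.90333 + 0.0323383 = 2.93567 m along the plane.
The resultant acts 0.433333 + 0.0323383 = 0.465671 m (along the plate) below the hinge at the top edge, so the moment about the hinge is M = F × 0.465671 = 51.7904 × 0.465671 = 24.1173 kN·m.
A normal force at the bottom, 1.3 m from the hinge, must supply this moment: P = 24.1173/1.3 = 18.5518 kN.

P ≈ 19 kN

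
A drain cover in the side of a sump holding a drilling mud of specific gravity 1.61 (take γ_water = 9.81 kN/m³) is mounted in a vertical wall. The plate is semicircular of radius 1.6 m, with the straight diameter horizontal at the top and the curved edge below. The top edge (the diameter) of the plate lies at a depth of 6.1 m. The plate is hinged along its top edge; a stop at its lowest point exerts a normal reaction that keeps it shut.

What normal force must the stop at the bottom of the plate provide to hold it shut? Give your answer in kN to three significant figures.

γ = 1.61 × 9.81 = 15.7941 kN/m³.
The centroid of a semicircle lies 4r/(3π) = 0.679061 m from the diameter, here below the top edge, so the centroid depth is h_c = 6.1 + 0.679061 = 6.77906 m.
A = πr²/2 = π × 1.6²/2 = 4.02124 m².
Resultant F = γ·h_c·A = 15.7941 × 6.77906 × 4.02124 = 430.551 kN.
I_c = (π/8 − 8/(9π))·r⁴ = 0.109757 × 1.6⁴ = 0.719303 m⁴.
Centre of pressure: y_p = y_c + I_c/(y_c·A) = 6.77906 + 0.719303/(6.77906 × 4.02124) = 6.77906 + 0.0263865 = 6.80545 m along the plane.
The resultant acts 0.679061 + 0.0263865 = 0.705448 m (along the plate) below the hinge at the top edge, so the moment about the hinge is M = F × 0.705448 = 430.551 × 0.705448 = 303.731 kN·m.
A normal force at the bottom, 1.6 m from the hinge, must supply this moment: P = 303.731/1.6 = 189.832 kN.

P ≈ 190 kN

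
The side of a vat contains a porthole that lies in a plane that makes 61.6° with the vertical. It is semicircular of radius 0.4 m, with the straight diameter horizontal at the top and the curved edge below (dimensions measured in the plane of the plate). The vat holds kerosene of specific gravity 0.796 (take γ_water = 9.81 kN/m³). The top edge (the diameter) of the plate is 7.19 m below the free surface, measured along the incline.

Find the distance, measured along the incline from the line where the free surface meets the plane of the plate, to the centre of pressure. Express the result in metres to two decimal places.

γ = 0.796 × 9.81 = 7.80876 kN/m³.
The plate makes 61.6° with the vertical, i.e. θ = 90° − 61.6° = 28.4° to the horizontal. Measuring y along the incline from the free-surface line, vertical depth h = y·sinθ with sinθ = 0.475624.
The centroid of a semicircle lies 4r/(3π) = 0.169765 m from the diameter, here below the top edge, so y_c = 7.19 + 0.169765 = 7.35977 m and h_c = 7.35977 × 0.475624 = 3.50048 m.
A = πr²/2 = π × 0.4²/2 = 0.251327 m².
Resultant F = γ·h_c·A = 7.80876 × 3.50048 × 0.251327 = 6.86987 kN.
I_c = (π/8 − 8/(9π))·r⁴ = 0.109757 × 0.4⁴ = 0.00280978 m⁴.
Centre of pressure: y_p = y_c + I_c/(y_c·A) = 7.35977 + 0.00280978/(7.35977 × 0.251327) = 7.35977 + 0.00151904 = 7.36129 m along the plane.

y_p = 7.36 m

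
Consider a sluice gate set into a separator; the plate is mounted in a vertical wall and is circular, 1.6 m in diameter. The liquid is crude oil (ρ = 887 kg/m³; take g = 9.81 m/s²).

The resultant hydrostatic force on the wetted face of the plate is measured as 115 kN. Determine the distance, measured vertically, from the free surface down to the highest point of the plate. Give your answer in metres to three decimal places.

γ = ρg = 887 × 9.81 / 1000 = 8.70147 kN/m³.
A = π(0.8)² = 2.01062 m².
From F = γ·h_c·A, the centroid depth is h_c = 115/(8.70147 × 2.01062) = 6.57318 m.
The centroid is at the centre, 0.8 m below the top of the plate, so the highest point sits at h_top = 6.57318 − 0.8 = 5.77318 m below the surface.

d_top ≈ 5.773 m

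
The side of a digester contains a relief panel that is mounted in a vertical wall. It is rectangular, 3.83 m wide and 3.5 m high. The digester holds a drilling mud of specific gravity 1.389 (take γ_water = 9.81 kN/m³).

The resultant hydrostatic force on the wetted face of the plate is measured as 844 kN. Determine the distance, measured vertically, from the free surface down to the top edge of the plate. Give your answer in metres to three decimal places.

d_top ≈ 2.871 m

γ = 1.389 × 9.81 = 13.62609 kN/m³.
A = 3.83 × 3.5 = 13.405 m².
From F = γ·h_c·A, the centroid depth is h_c = 844/(13.62609 × 13.405) = 4.62066 m.
The centroid lies 3.5/2 = 1.75 m below the top edge, so the top edge sits at h_top = 4.62066 − 1.75 = 2.87066 m below the surface.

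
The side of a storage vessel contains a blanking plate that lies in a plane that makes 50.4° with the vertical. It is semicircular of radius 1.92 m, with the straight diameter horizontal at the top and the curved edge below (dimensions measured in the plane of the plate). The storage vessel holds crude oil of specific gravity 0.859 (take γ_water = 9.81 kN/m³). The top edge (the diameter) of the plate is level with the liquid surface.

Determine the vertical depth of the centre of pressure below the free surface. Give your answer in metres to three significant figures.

h_p = 0.721 m

γ = 0.859 × 9.81 = 8.42679 kN/m³.
The plate makes 50.4° with the vertical, i.e. θ = 90° − 50.4° = 39.6° to the horizontal. Measuring y along the incline from the free-surface line, vertical depth h = y·sinθ with sinθ = 0.637424.
The centroid of a semicircle lies 4r/(3π) = 0.814873 m from the diameter, here below the top edge, so y_c = 0.814873 m and h_c = 0.814873 × 0.637424 = 0.51942 m.
A = πr²/2 = π × 1.92²/2 = 5.79058 m².
Resultant F = γ·h_c·A = 8.42679 × 0.51942 × 5.79058 = 25.3456 kN.
I_c = (π/8 − 8/(9π))·r⁴ = 0.109757 × 1.92⁴ = 1.49155 m⁴.
Centre of pressure: y_p = y_c + I_c/(y_c·A) = 0.814873 + 1.49155/(0.814873 × 5.79058) = 0.814873 + 0.316101 = 1.13097 m along the plane.
Vertically, h_p = y_p·sinθ = 1.13097 × 0.637424 = 0.720907 m.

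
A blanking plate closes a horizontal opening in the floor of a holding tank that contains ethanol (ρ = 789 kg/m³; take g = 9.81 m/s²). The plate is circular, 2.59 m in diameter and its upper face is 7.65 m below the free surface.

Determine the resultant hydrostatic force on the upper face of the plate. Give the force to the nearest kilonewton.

γ = ρg = 789 × 9.81 / 1000 = 7.74009 kN/m³.
The plate is horizontal, so pressure is uniform at p = γ·h = 7.74009 × 7.65 = 59.2117 kN/m².
A = π(1.295)² = 5.26853 m².
F = p·A = 59.2117 × 5.26853 = 311.959 kN.

F ≈ 312 kN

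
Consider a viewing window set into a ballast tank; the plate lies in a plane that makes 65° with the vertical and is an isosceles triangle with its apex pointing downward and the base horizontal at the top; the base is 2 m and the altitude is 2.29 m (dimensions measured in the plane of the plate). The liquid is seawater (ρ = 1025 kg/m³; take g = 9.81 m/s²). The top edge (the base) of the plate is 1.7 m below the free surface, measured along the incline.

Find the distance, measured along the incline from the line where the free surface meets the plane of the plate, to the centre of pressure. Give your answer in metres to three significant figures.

γ = ρg = 1025 × 9.81 / 1000 = 10.05525 kN/m³.
The plate makes 65° with the vertical, i.e. θ = 90° − 65° = 25° to the horizontal. Measuring y along the incline from the free-surface line, vertical depth h = y·sinθ with sinθ = 0.422618.
With the apex down, the centroid sits h/3 = 2.29/3 = 0.763333 m below the base (the top edge), so y_c = 1.7 + 0.763333 = 2.46333 m and h_c = 2.46333 × 0.422618 = 1.04105 m.
A = ½ × 2 × 2.29 = 2.29 m².
Resultant F = γ·h_c·A = 10.05525 × 1.04105 × 2.29 = 23.9718 kN.
I_c = b·h³/36 = 2 × 2.29³/36 = 0.667166 m⁴.
Centre of pressure: y_p = y_c + I_c/(y_c·A) = 2.46333 + 0.667166/(2.46333 × 2.29) = 2.46333 + 0.11827 = 2.5816 m along the plane.

y_p = 2.58 m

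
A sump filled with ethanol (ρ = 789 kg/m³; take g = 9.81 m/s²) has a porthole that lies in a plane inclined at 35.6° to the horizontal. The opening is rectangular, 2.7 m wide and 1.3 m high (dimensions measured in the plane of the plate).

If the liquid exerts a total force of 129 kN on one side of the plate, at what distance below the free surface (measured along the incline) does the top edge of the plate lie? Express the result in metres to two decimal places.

γ = ρg = 789 × 9.81 / 1000 = 7.74009 kN/m³.
A = 2.7 × 1.3 = 3.51 m².
From F = γ·h_c·A, the centroid depth is h_c = 129/(7.74009 × 3.51) = 4.74828 m.
Let θ = 35.6° be the plate's angle to the horizontal; measure y along the incline from where the plane meets the free surface. Vertical depth h = y·sinθ with sinθ = 0.582123.
Along the incline, y_c = h_c/sinθ = 4.74828/0.582123 = 8.15683 m.
The centroid lies 1.3/2 = 0.65 m below the top edge, so the top edge sits at y_top = 8.15683 − 0.65 = 7.50683 m along the incline.

y_top ≈ 7.51 m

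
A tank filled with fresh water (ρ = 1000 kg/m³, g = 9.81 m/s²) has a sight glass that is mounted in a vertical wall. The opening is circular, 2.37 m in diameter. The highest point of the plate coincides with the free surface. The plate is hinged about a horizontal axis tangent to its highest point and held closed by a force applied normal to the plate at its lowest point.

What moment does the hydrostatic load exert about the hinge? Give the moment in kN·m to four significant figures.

M ≈ 75.96 kN·m

γ = ρg = 1000 × 9.81 = 9810 N/m³ = 9.81 kN/m³.
The centroid is at the centre, 1.185 m below the top of the plate, so the centroid depth is h_c = 1.185 m.
A = π(1.185)² = 4.4115 m².
Resultant F = γ·h_c·A = 9.81 × 1.185 × 4.4115 = 51.283 kN.
I_c = πr⁴/4 = π × 1.185⁴/4 = 1.54869 m⁴.
Centre of pressure: y_p = y_c + I_c/(y_c·A) = 1.185 + 1.54869/(1.185 × 4.4115) = 1.185 + 0.296251 = 1.48125 m along the plane.
The resultant acts 1.185 + 0.296251 = 1.48125 m (along the plate) below the hinge at the top edge, so the moment about the hinge is M = F × 1.48125 = 51.283 × 1.48125 = 75.9629 kN·m.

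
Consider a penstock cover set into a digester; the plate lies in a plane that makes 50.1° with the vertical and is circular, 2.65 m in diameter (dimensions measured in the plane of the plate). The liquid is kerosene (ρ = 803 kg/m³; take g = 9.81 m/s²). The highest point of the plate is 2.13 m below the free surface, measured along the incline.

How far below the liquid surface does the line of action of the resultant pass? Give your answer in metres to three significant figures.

h_p = 2.30 m

γ = ρg = 803 × 9.81 / 1000 = 7.87743 kN/m³.
The plate makes 50.1° with the vertical, i.e. θ = 90° − 50.1° = 39.9° to the horizontal. Measuring y along the incline from the free-surface line, vertical depth h = y·sinθ with sinθ = 0.641450.
The centroid is at the centre, 1.325 m below the top of the plate, so y_c = 2.13 + 1.325 = 3.455 m and h_c = 3.455 × 0.641450 = 2.21621 m.
A = π(1.325)² = 5.51546 m².
Resultant F = γ·h_c·A = 7.87743 × 2.21621 × 5.51546 = 96.2891 kN.
I_c = πr⁴/4 = π × 1.325⁴/4 = 2.42077 m⁴.
Centre of pressure: y_p = y_c + I_c/(y_c·A) = 3.455 + 2.42077/(3.455 × 5.51546) = 3.455 + 0.127035 = 3.58204 m along the plane.
Vertically, h_p = y_p·sinθ = 3.58204 × 0.641450 = 2.2977 m.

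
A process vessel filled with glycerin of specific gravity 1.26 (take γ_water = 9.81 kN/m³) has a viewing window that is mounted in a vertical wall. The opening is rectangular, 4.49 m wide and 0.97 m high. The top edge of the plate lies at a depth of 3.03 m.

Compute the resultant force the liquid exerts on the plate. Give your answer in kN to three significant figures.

γ = 1.26 × 9.81 = 12.3606 kN/m³.
The centroid lies 0.97/2 = 0.485 m below the top edge, so the centroid depth is h_c = 3.03 + 0.485 = 3.515 m.
A = 4.49 × 0.97 = 4.3553 m².
Resultant F = γ·h_c·A = 12.3606 × 3.515 × 4.3553 = 189.227 kN.

F ≈ 189 kN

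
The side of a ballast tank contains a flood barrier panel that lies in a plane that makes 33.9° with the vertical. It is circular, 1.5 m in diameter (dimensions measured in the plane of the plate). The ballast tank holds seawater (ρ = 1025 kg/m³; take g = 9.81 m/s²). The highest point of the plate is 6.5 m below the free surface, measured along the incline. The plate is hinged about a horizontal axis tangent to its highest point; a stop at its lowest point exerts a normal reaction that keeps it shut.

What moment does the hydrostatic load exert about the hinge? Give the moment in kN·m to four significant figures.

γ = ρg = 1025 × 9.81 / 1000 = 10.05525 kN/m³.
The plate makes 33.9° with the vertical, i.e. θ = 90° − 33.9° = 56.1° to the horizontal. Measuring y along the incline from the free-surface line, vertical depth h = y·sinθ with sinθ = 0.830012.
The centroid is at the centre, 0.75 m below the top of the plate, so y_c = 6.5 + 0.75 = 7.25 m and h_c = 7.25 × 0.830012 = 6.01759 m.
A = π(0.75)² = 1.76715 m².
Resultant F = γ·h_c·A = 10.05525 × 6.01759 × 1.76715 = 106.927 kN.
I_c = πr⁴/4 = π × 0.75⁴/4 = 0.248505 m⁴.
Centre of pressure: y_p = y_c + I_c/(y_c·A) = 7.25 + 0.248505/(7.25 × 1.76715) = 7.25 + 0.0193965 = 7.2694 m along the plane.
The resultant acts 0.75 + 0.0193965 = 0.769397 m (along the plate) below the hinge at the top edge, so the moment about the hinge is M = F × 0.769397 = 106.927 × 0.769397 = 82.2693 kN·m.

M ≈ 82.27 kN·m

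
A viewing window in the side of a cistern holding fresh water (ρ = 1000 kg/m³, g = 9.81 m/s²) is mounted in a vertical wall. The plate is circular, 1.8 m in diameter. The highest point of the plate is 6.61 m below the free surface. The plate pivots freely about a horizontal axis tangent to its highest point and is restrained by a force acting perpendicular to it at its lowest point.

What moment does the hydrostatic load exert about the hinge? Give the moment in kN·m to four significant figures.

γ = ρg = 1000 × 9.81 = 9810 N/m³ = 9.81 kN/m³.
The centroid is at the centre, 0.9 m below the top of the plate, so the centroid depth is h_c = 6.61 + 0.9 = 7.51 m.
A = π(0.9)² = 2.54469 m².
Resultant F = γ·h_c·A = 9.81 × 7.51 × 2.54469 = 187.475 kN.
I_c = πr⁴/4 = π × 0.9⁴/4 = 0.5153 m⁴.
Centre of pressure: y_p = y_c + I_c/(y_c·A) = 7.51 + 0.5153/(7.51 × 2.54469) = 7.51 + 0.0269641 = 7.53696 m along the plane.
The resultant acts 0.9 + 0.0269641 = 0.926964 m (along the plate) below the hinge at the top edge, so the moment about the hinge is M = F × 0.926964 = 187.475 × 0.926964 = 173.783 kN·m.

M ≈ 173.8 kN·m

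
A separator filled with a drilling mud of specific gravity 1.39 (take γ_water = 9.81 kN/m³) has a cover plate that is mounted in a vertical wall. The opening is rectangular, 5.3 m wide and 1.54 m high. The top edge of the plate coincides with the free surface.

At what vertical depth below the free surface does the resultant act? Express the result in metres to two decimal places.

γ = 1.39 × 9.81 = 13.6359 kN/m³.
The centroid lies 1.54/2 = 0.77 m below the top edge, so the centroid depth is h_c = 0.77 m.
A = 5.3 × 1.54 = 8.162 m².
Resultant F = γ·h_c·A = 13.6359 × 0.77 × 8.162 = 85.6981 kN.
I_c = b·h³/12 = 5.3 × 1.54³/12 = 1.61308 m⁴.
Centre of pressure: y_p = y_c + I_c/(y_c·A) = 0.77 + 1.61308/(0.77 × 8.162) = 0.77 + 0.256666 = 1.02667 m along the plane.

h_p = 1.03 m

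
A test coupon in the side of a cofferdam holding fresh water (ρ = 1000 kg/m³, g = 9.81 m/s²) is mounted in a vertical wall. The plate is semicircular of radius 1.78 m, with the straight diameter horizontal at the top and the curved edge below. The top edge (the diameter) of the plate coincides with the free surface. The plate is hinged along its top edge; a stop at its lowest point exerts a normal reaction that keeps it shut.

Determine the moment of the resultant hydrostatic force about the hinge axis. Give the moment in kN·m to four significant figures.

M ≈ 38.67 kN·m

γ = ρg = 1000 × 9.81 = 9810 N/m³ = 9.81 kN/m³.
The centroid of a semicircle lies 4r/(3π) = 0.755455 m from the diameter, here below the top edge, so the centroid depth is h_c = 0.755455 m.
A = πr²/2 = π × 1.78²/2 = 4.97691 m².
Resultant F = γ·h_c·A = 9.81 × 0.755455 × 4.97691 = 36.8839 kN.
I_c = (π/8 − 8/(9π))·r⁴ = 0.109757 × 1.78⁴ = 1.10182 m⁴.
Centre of pressure: y_p = y_c + I_c/(y_c·A) = 0.755455 + 1.10182/(0.755455 × 4.97691) = 0.755455 + 0.29305 = 1.04851 m along the plane.
The resultant acts 0.755455 + 0.29305 = 1.04851 m (along the plate) below the hinge at the top edge, so the moment about the hinge is M = F × 1.04851 = 36.8839 × 1.04851 = 38.6731 kN·m.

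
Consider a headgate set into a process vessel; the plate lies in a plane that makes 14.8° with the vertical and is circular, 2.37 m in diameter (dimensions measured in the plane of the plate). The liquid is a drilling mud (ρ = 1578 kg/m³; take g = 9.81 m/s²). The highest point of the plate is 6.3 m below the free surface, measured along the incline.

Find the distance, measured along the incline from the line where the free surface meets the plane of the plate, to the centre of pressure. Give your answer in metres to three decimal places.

γ = ρg = 1578 × 9.81 / 1000 = 15.48018 kN/m³.
The plate makes 14.8° with the vertical, i.e. θ = 90° − 14.8° = 75.2° to the horizontal. Measuring y along the incline from the free-surface line, vertical depth h = y·sinθ with sinθ = 0.966823.
The centroid is at the centre, 1.185 m below the top of the plate, so y_c = 6.3 + 1.185 = 7.485 m and h_c = 7.485 × 0.966823 = 7.23667 m.
A = π(1.185)² = 4.4115 m².
Resultant F = γ·h_c·A = 15.48018 × 7.23667 × 4.4115 = 494.198 kN.
I_c = πr⁴/4 = π × 1.185⁴/4 = 1.54869 m⁴.
Centre of pressure: y_p = y_c + I_c/(y_c·A) = 7.485 + 1.54869/(7.485 × 4.4115) = 7.485 + 0.0469015 = 7.5319 m along the plane.

y_p = 7.532 m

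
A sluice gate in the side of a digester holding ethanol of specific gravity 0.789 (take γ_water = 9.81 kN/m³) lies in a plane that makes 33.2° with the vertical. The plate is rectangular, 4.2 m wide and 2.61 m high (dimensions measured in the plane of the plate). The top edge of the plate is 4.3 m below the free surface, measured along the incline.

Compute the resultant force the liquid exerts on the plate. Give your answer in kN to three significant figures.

F ≈ 398 kN

γ = 0.789 × 9.81 = 7.74009 kN/m³.
The plate makes 33.2° with the vertical, i.e. θ = 90° − 33.2° = 56.8° to the horizontal. Measuring y along the incline from the free-surface line, vertical depth h = y·sinθ with sinθ = 0.836764.
The centroid lies 2.61/2 = 1.305 m below the top edge, so y_c = 4.3 + 1.305 = 5.605 m and h_c = 5.605 × 0.836764 = 4.69006 m.
A = 4.2 × 2.61 = 10.962 m².
Resultant F = γ·h_c·A = 7.74009 × 4.69006 × 10.962 = 397.937 kN.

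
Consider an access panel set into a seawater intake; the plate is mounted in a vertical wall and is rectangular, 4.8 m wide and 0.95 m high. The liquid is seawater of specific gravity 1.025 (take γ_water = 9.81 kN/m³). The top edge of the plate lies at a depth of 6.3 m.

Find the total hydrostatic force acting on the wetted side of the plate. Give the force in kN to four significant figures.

F ≈ 310.6 kN

γ = 1.025 × 9.81 = 10.05525 kN/m³.
The centroid lies 0.95/2 = 0.475 m below the top edge, so the centroid depth is h_c = 6.3 + 0.475 = 6.775 m.
A = 4.8 × 0.95 = 4.56 m².
Resultant F = γ·h_c·A = 10.05525 × 6.775 × 4.56 = 310.647 kN.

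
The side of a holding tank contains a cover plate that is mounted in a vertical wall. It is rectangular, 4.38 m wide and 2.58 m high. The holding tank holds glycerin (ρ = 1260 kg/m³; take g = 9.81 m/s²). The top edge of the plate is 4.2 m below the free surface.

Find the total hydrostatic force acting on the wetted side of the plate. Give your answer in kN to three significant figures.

F ≈ 767 kN

γ = ρg = 1260 × 9.81 / 1000 = 12.3606 kN/m³.
The centroid lies 2.58/2 = 1.29 m below the top edge, so the centroid depth is h_c = 4.2 + 1.29 = 5.49 m.
A = 4.38 × 2.58 = 11.3004 m².
Resultant F = γ·h_c·A = 12.3606 × 5.49 × 11.3004 = 766.842 kN.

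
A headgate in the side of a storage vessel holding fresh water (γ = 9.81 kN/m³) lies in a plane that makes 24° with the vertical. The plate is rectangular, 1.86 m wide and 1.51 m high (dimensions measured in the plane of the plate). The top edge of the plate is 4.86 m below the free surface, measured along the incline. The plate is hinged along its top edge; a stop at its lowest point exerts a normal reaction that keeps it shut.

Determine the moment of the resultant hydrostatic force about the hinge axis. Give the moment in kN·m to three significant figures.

γ = 9.81 kN/m³.
The plate makes 24° with the vertical, i.e. θ = 90° − 24° = 66° to the horizontal. Measuring y along the incline from the free-surface line, vertical depth h = y·sinθ with sinθ = 0.913545.
The centroid lies 1.51/2 = 0.755 m below the top edge, so y_c = 4.86 + 0.755 = 5.615 m and h_c = 5.615 × 0.913545 = 5.12956 m.
A = 1.86 × 1.51 = 2.8086 m².
Resultant F = γ·h_c·A = 9.81 × 5.12956 × 2.8086 = 141.332 kN.
I_c = b·h³/12 = 1.86 × 1.51³/12 = 0.533657 m⁴.
Centre of pressure: y_p = y_c + I_c/(y_c·A) = 5.615 + 0.533657/(5.615 × 2.8086) = 5.615 + 0.0338394 = 5.64884 m along the plane.
The resultant acts 0.755 + 0.0338394 = 0.788839 m (along the plate) below the hinge at the top edge, so the moment about the hinge is M = F × 0.788839 = 141.332 × 0.788839 = 111.488 kN·m.

M ≈ 111 kN·m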